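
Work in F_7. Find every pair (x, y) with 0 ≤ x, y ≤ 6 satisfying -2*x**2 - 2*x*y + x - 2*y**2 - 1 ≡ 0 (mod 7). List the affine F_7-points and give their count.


Affine F_7-points: {(1, 2), (1, 4), (2, 0), (2, 5), (4, 5), (6, 4)}; count = 6.

For each of the 49 pairs (x, y) ∈ F_7², evaluate f(x, y) mod 7. Record the zeros.
  x = 0: [0↦6, 1↦4, 2↦5, 3↦2, 4↦2, 5↦5, 6↦4]  zeros at y ∈ ∅
  x = 1: [0↦5, 1↦1, 2↦0, 3↦2, 4↦0, 5↦1, 6↦5]  zeros at y ∈ {2, 4}
  x = 2: [0↦0, 1↦1, 2↦5, 3↦5, 4↦1, 5↦0, 6↦2]  zeros at y ∈ {0, 5}
  x = 3: [0↦5, 1↦4, 2↦6, 3↦4, 4↦5, 5↦2, 6↦2]  zeros at y ∈ ∅
  x = 4: [0↦6, 1↦3, 2↦3, 3↦6, 4↦5, 5↦0, 6↦5]  zeros at y ∈ {5}
  x = 5: [0↦3, 1↦5, 2↦3, 3↦4, 4↦1, 5↦1, 6↦4]  zeros at y ∈ ∅
  x = 6: [0↦3, 1↦3, 2↦6, 3↦5, 4↦0, 5↦5, 6↦6]  zeros at y ∈ {4}
Collecting zeros: affine points = {(1, 2), (1, 4), (2, 0), (2, 5), (4, 5), (6, 4)}.
Total count |C(F_7)_aff| = 6.


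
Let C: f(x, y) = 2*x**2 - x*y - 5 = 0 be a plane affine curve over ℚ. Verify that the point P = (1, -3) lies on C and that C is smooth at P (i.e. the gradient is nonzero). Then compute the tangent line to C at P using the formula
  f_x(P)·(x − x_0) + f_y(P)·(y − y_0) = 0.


Tangent line at P: 7*x - y - 10 = 0.

Step 1: f(1, -3) = 0, so P lies on C.
Step 2: partial derivatives
  f_x(x, y) = 4*x - y, f_y(x, y) = -x.
  f_x(P) = 7, f_y(P) = -1 (gradient nonzero, so P is smooth).
Step 3: tangent line at P: 7·(x − 1) + -1·(y − -3) = 0.
Expanding: 7*x - y - 10 = 0.


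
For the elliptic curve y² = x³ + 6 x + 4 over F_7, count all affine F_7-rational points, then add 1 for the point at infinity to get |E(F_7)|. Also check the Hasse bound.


Affine points = {(0, 2), (0, 5), (1, 2), (1, 5), (3, 0), (4, 1), (4, 6), (6, 2), (6, 5)}; affine count = 9; |E(F_7)| = 10.

Discriminant check: Δ ∝ 4a³ + 27b² = 4·6³ + 27·4² = 4·216 + 27·16 ≡ 1 (mod 7). Nonzero ⇒ E is nonsingular.
For each x ∈ F_7, compute rhs = x³ + 6·x + 4 mod 7, then count y ∈ F_7 with y² ≡ rhs.
  x = 0: rhs = 4, matching y values: 2, 5 (2 points).
  x = 1: rhs = 4, matching y values: 2, 5 (2 points).
  x = 2: rhs = 3, matching y values: none (0 points).
  x = 3: rhs = 0, matching y values: 0 (1 points).
  x = 4: rhs = 1, matching y values: 1, 6 (2 points).
  x = 5: rhs = 5, matching y values: none (0 points).
  x = 6: rhs = 4, matching y values: 2, 5 (2 points).
Total affine count: 9.
Full point count |E(F_7)| = 9 + 1 = 10.
Hasse bound: |10 − (7+1)| = |2| = 2 ≤ 2√7 ≈ 5.2915 ✓.


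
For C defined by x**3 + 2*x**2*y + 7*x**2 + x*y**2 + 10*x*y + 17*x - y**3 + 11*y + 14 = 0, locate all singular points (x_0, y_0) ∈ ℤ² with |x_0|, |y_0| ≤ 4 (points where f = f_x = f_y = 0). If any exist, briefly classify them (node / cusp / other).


Singular points: {(-2, -1)}; classification: node.

Compute partial derivatives:
  f_x = 3*x**2 + 4*x*y + 14*x + y**2 + 10*y + 17.
  f_y = 2*x**2 + 2*x*y + 10*x - 3*y**2 + 11.
Scan x_0 ∈ {−4, ..., 4}. For each x_0, f_y(x_0, y) is a polynomial in y; find its integer roots y ∈ {−4, ..., 4}, then test f_x and f at those candidates.
  x = -4: f_y(-4, y) = -3*y**2 - 8*y + 3; vanishes at y ∈ {-3}. (-4, -3): f_x = 36 ≠ 0.
  x = -3: f_y(-3, y) = -3*y**2 - 6*y - 1; no integer root y with |y| ≤ 4.
  x = -2: f_y(-2, y) = -3*y**2 - 4*y - 1; vanishes at y ∈ {-1}. (-2, -1): f_x = 0, f = 0 — SINGULAR.
  x = -1: f_y(-1, y) = -3*y**2 - 2*y + 3; no integer root y with |y| ≤ 4.
  x = 0: f_y(0, y) = 11 - 3*y**2; no integer root y with |y| ≤ 4.
  x = 1: f_y(1, y) = -3*y**2 + 2*y + 23; no integer root y with |y| ≤ 4.
  x = 2: f_y(2, y) = -3*y**2 + 4*y + 39; vanishes at y ∈ {-3}. (2, -3): f_x = 12 ≠ 0.
  x = 3: f_y(3, y) = -3*y**2 + 6*y + 59; no integer root y with |y| ≤ 4.
  x = 4: f_y(4, y) = -3*y**2 + 8*y + 83; no integer root y with |y| ≤ 4.
Only singular point on the grid: (-2, -1).
Classify: substitute x = -2 + u, y = -1 + v and expand: f = u**3 + 2*u**2*v - u**2 + u*v**2 - v**3 + v**2.
No constant or linear terms (consistent with a singular point). Quadratic part: -u**2 + v**2. Cubic part: u**3 + 2*u**2*v + u*v**2 - v**3.
The quadratic part v**2 - u**2 = (v − u)(v + u) splits into two distinct linear factors, so there are two distinct tangent lines y − -1 = ±(x − -2) — this is a node (ordinary double point).
Classification: node.


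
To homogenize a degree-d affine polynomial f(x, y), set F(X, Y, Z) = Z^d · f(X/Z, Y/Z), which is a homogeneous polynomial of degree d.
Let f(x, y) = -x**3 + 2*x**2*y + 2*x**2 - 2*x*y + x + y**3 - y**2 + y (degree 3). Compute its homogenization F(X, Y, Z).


F(X, Y, Z) = -X**3 + 2*X**2*Y + 2*X**2*Z - 2*X*Y*Z + X*Z**2 + Y**3 - Y**2*Z + Y*Z**2

deg(f) = 3.
Substitute x = X/Z, y = Y/Z into f, then multiply by Z^3.
  monomial -1·x^3·y^0 ↦ -1·X^3·Y^0·Z^0.
  monomial 2·x^2·y^1 ↦ 2·X^2·Y^1·Z^0.
  monomial 2·x^2·y^0 ↦ 2·X^2·Y^0·Z^1.
  monomial -2·x^1·y^1 ↦ -2·X^1·Y^1·Z^1.
  monomial 1·x^1·y^0 ↦ 1·X^1·Y^0·Z^2.
  monomial 1·x^0·y^3 ↦ 1·X^0·Y^3·Z^0.
  monomial -1·x^0·y^2 ↦ -1·X^0·Y^2·Z^1.
  monomial 1·x^0·y^1 ↦ 1·X^0·Y^1·Z^2.
Collecting: F(X, Y, Z) = -X**3 + 2*X**2*Y + 2*X**2*Z - 2*X*Y*Z + X*Z**2 + Y**3 - Y**2*Z + Y*Z**2.


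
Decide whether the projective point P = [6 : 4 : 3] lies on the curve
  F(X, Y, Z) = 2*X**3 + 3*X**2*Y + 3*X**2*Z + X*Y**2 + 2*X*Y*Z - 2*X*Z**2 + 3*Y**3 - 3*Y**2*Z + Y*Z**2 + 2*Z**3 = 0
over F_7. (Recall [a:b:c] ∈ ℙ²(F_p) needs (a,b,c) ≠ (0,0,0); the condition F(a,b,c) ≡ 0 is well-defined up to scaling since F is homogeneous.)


F(6,4,3) ≡ 2 (mod 7); P is NOT on the curve.

Evaluate F(6, 4, 3) term-by-term (mod 7).
  2*X**3 ↦ 2·216·1·1 = 432
  3*X**2*Y ↦ 3·36·4·1 = 432
  3*X**2*Z ↦ 3·36·1·3 = 324
  X*Y**2 ↦ 1·6·16·1 = 96
  2*X*Y*Z ↦ 2·6·4·3 = 144
  -2*X*Z**2 ↦ -2·6·1·9 = -108
  3*Y**3 ↦ 3·1·64·1 = 192
  -3*Y**2*Z ↦ -3·1·16·3 = -144
  Y*Z**2 ↦ 1·1·4·9 = 36
  2*Z**3 ↦ 2·1·1·27 = 54
Sum: F(6, 4, 3) = (432) + (432) + (324) + (96) + (144) + (-108) + (192) + (-144) + (36) + (54) = 1458.
Reducing mod 7: 1458 ≡ 2 (mod 7).
Since F(a, b, c) ≡ 2 ≠ 0 (mod 7), P does NOT lie on the curve.


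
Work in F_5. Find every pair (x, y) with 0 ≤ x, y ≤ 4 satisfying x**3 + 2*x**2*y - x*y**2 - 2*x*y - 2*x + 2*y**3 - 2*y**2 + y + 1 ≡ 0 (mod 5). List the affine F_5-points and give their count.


Affine F_5-points: {(0, 3), (1, 0), (1, 1), (1, 3), (2, 0), (2, 2), (3, 3)}; count = 7.

For each of the 25 pairs (x, y) ∈ F_5², evaluate f(x, y) mod 5. Record the zeros.
  x = 0: [0↦1, 1↦2, 2↦1, 3↦0, 4↦1]  zeros at y ∈ {3}
  x = 1: [0↦0, 1↦0, 2↦1, 3↦0, 4↦4]  zeros at y ∈ {0, 1, 3}
  x = 2: [0↦0, 1↦3, 2↦0, 3↦3, 4↦4]  zeros at y ∈ {0, 2}
  x = 3: [0↦2, 1↦2, 2↦4, 3↦0, 4↦2]  zeros at y ∈ {3}
  x = 4: [0↦2, 1↦3, 2↦4, 3↦2, 4↦4]  zeros at y ∈ ∅
Collecting zeros: affine points = {(0, 3), (1, 0), (1, 1), (1, 3), (2, 0), (2, 2), (3, 3)}.
Total count |C(F_5)_aff| = 7.


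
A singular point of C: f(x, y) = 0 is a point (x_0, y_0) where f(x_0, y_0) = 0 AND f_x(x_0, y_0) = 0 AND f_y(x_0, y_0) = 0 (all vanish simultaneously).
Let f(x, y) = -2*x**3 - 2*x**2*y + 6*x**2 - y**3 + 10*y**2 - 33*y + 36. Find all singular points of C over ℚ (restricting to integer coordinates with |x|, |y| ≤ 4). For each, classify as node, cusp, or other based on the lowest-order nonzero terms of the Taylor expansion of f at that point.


Singular points: {(0, 3)}; classification: cusp.

Compute partial derivatives:
  f_x = -6*x**2 - 4*x*y + 12*x.
  f_y = -2*x**2 - 3*y**2 + 20*y - 33.
Scan x_0 ∈ {−4, ..., 4}. For each x_0, f_y(x_0, y) is a polynomial in y; find its integer roots y ∈ {−4, ..., 4}, then test f_x and f at those candidates.
  x = -4: f_y(-4, y) = -3*y**2 + 20*y - 65; no integer root y with |y| ≤ 4.
  x = -3: f_y(-3, y) = -3*y**2 + 20*y - 51; no integer root y with |y| ≤ 4.
  x = -2: f_y(-2, y) = -3*y**2 + 20*y - 41; no integer root y with |y| ≤ 4.
  x = -1: f_y(-1, y) = -3*y**2 + 20*y - 35; no integer root y with |y| ≤ 4.
  x = 0: f_y(0, y) = -3*y**2 + 20*y - 33; vanishes at y ∈ {3}. (0, 3): f_x = 0, f = 0 — SINGULAR.
  x = 1: f_y(1, y) = -3*y**2 + 20*y - 35; no integer root y with |y| ≤ 4.
  x = 2: f_y(2, y) = -3*y**2 + 20*y - 41; no integer root y with |y| ≤ 4.
  x = 3: f_y(3, y) = -3*y**2 + 20*y - 51; no integer root y with |y| ≤ 4.
  x = 4: f_y(4, y) = -3*y**2 + 20*y - 65; no integer root y with |y| ≤ 4.
Only singular point on the grid: (0, 3).
Classify: substitute x = 0 + u, y = 3 + v and expand: f = -2*u**3 - 2*u**2*v - v**3 + v**2.
No constant or linear terms (consistent with a singular point). Quadratic part: v**2. Cubic part: -2*u**3 - 2*u**2*v - v**3.
The quadratic part v**2 is a perfect square, so there is a single (double) tangent line v = 0, i.e. y = 3. Restricting the cubic part to that line (v = 0) leaves -2*u**3 ≠ 0, so f is not divisible by v and the branch is v² ≈ 2*u**3 to lowest order — this is a cusp.
Classification: cusp.


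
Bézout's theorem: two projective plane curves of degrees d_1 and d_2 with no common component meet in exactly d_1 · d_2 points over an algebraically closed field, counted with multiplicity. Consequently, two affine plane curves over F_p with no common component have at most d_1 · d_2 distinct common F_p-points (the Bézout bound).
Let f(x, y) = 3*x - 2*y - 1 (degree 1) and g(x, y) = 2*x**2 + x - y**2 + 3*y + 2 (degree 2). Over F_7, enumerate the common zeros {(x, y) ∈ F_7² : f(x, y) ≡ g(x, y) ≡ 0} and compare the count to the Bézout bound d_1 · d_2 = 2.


Common zeros: {(1, 1), (6, 5)}; count = 2; Bézout bound = 2.

deg(f) = 1, deg(g) = 2, so Bézout bound = 2.
Scan x ∈ F_7. For each x, list the y ∈ F_7 with f(x, y) ≡ 0 and those with g(x, y) ≡ 0 (mod 7); the common zeros in that column are the intersection.
  x = 0: f ≡ 0 at y ∈ {3}; g ≡ 0 at y ∈ ∅; common: ∅.
  x = 1: f ≡ 0 at y ∈ {1}; g ≡ 0 at y ∈ {1, 2}; common: {1}.
  x = 2: f ≡ 0 at y ∈ {6}; g ≡ 0 at y ∈ {1, 2}; common: ∅.
  x = 3: f ≡ 0 at y ∈ {4}; g ≡ 0 at y ∈ ∅; common: ∅.
  x = 4: f ≡ 0 at y ∈ {2}; g ≡ 0 at y ∈ {5}; common: ∅.
  x = 5: f ≡ 0 at y ∈ {0}; g ≡ 0 at y ∈ ∅; common: ∅.
  x = 6: f ≡ 0 at y ∈ {5}; g ≡ 0 at y ∈ {5}; common: {5}.
Collecting: common zeros = {(1, 1), (6, 5)}, so the count is 2.
Comparison with the Bézout bound: 2 ≤ 2 = deg(f)·deg(g), as expected for curves with no common component (the bound is attained).


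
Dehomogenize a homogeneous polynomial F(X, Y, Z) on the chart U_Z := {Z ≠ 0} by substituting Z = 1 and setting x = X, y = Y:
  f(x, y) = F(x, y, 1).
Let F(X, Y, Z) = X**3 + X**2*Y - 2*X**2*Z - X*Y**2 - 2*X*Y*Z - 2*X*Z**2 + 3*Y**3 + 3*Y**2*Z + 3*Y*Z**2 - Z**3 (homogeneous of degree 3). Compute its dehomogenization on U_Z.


f(x, y) = x**3 + x**2*y - 2*x**2 - x*y**2 - 2*x*y - 2*x + 3*y**3 + 3*y**2 + 3*y - 1

On U_Z we set Z = 1. Each monomial c·X^i·Y^j·Z^k in F becomes c·x^i·y^j·1^k = c·x^i·y^j.
Substituting Z = 1: F(X, Y, 1) = x**3 + x**2*y - 2*x**2 - x*y**2 - 2*x*y - 2*x + 3*y**3 + 3*y**2 + 3*y - 1.
Note: deg(f) ≤ deg(F) = 3; strict inequality happens when F is divisible by Z (lost terms).


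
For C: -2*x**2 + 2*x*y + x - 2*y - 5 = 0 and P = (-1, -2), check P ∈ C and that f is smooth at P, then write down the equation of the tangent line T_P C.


Tangent line at P: x - 4*y - 7 = 0.

Step 1: f(-1, -2) = 0, so P lies on C.
Step 2: partial derivatives
  f_x(x, y) = -4*x + 2*y + 1, f_y(x, y) = 2*x - 2.
  f_x(P) = 1, f_y(P) = -4 (gradient nonzero, so P is smooth).
Step 3: tangent line at P: 1·(x − -1) + -4·(y − -2) = 0.
Expanding: x - 4*y - 7 = 0.


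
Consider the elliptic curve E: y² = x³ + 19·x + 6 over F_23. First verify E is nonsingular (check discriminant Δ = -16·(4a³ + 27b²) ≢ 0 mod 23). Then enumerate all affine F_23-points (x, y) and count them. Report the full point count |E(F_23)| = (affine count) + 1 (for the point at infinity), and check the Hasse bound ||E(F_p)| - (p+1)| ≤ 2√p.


Affine points = {(0, 11), (0, 12), (1, 7), (1, 16), (2, 11), (2, 12), (4, 10), (4, 13), (8, 7), (8, 16), (9, 3), (9, 20), (10, 0), (13, 9), (13, 14), (14, 7), (14, 16), (15, 3), (15, 20), (16, 6), (16, 17), (18, 4), (18, 19), (19, 2), (19, 21), (21, 11), (21, 12), (22, 3), (22, 20)}; affine count = 29; |E(F_23)| = 30.

Discriminant check: Δ ∝ 4a³ + 27b² = 4·19³ + 27·6² = 4·6859 + 27·36 ≡ 3 (mod 23). Nonzero ⇒ E is nonsingular.
For each x ∈ F_23, compute rhs = x³ + 19·x + 6 mod 23, then count y ∈ F_23 with y² ≡ rhs.
  x = 0: rhs = 6, matching y values: 11, 12 (2 points).
  x = 1: rhs = 3, matching y values: 7, 16 (2 points).
  x = 2: rhs = 6, matching y values: 11, 12 (2 points).
  x = 3: rhs = 21, matching y values: none (0 points).
  x = 4: rhs = 8, matching y values: 10, 13 (2 points).
  x = 5: rhs = 19, matching y values: none (0 points).
  x = 6: rhs = 14, matching y values: none (0 points).
  x = 7: rhs = 22, matching y values: none (0 points).
  x = 8: rhs = 3, matching y values: 7, 16 (2 points).
  x = 9: rhs = 9, matching y values: 3, 20 (2 points).
  x = 10: rhs = 0, matching y values: 0 (1 points).
  x = 11: rhs = 5, matching y values: none (0 points).
  x = 12: rhs = 7, matching y values: none (0 points).
  x = 13: rhs = 12, matching y values: 9, 14 (2 points).
  x = 14: rhs = 3, matching y values: 7, 16 (2 points).
  x = 15: rhs = 9, matching y values: 3, 20 (2 points).
  x = 16: rhs = 13, matching y values: 6, 17 (2 points).
  x = 17: rhs = 21, matching y values: none (0 points).
  x = 18: rhs = 16, matching y values: 4, 19 (2 points).
  x = 19: rhs = 4, matching y values: 2, 21 (2 points).
  x = 20: rhs = 14, matching y values: none (0 points).
  x = 21: rhs = 6, matching y values: 11, 12 (2 points).
  x = 22: rhs = 9, matching y values: 3, 20 (2 points).
Total affine count: 29.
Full point count |E(F_23)| = 29 + 1 = 30.
Hasse bound: |30 − (23+1)| = |6| = 6 ≤ 2√23 ≈ 9.5917 ✓.


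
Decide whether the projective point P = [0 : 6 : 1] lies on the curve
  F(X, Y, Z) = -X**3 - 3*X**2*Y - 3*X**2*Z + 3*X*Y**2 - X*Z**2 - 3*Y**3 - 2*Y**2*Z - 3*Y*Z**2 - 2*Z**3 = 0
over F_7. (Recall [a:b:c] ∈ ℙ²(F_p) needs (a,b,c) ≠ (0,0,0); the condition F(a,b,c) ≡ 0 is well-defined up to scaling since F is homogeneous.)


F(0,6,1) ≡ 2 (mod 7); P is NOT on the curve.

Evaluate F(0, 6, 1) term-by-term (mod 7).
  -X**3 ↦ -1·0·1·1 = 0
  -3*X**2*Y ↦ -3·0·6·1 = 0
  -3*X**2*Z ↦ -3·0·1·1 = 0
  3*X*Y**2 ↦ 3·0·36·1 = 0
  -X*Z**2 ↦ -1·0·1·1 = 0
  -3*Y**3 ↦ -3·1·216·1 = -648
  -2*Y**2*Z ↦ -2·1·36·1 = -72
  -3*Y*Z**2 ↦ -3·1·6·1 = -18
  -2*Z**3 ↦ -2·1·1·1 = -2
Sum: F(0, 6, 1) = (0) + (0) + (0) + (0) + (0) + (-648) + (-72) + (-18) + (-2) = -740.
Reducing mod 7: -740 ≡ 2 (mod 7).
Since F(a, b, c) ≡ 2 ≠ 0 (mod 7), P does NOT lie on the curve.


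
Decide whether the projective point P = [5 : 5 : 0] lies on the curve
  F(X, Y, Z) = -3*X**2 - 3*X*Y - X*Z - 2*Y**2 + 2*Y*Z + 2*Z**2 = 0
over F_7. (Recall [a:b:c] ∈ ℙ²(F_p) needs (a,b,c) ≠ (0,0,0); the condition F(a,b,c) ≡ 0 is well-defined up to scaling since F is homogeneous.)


F(5,5,0) ≡ 3 (mod 7); P is NOT on the curve.

Evaluate F(5, 5, 0) term-by-term (mod 7).
  -3*X**2 ↦ -3·25·1·1 = -75
  -3*X*Y ↦ -3·5·5·1 = -75
  -X*Z ↦ -1·5·1·0 = 0
  -2*Y**2 ↦ -2·1·25·1 = -50
  2*Y*Z ↦ 2·1·5·0 = 0
  2*Z**2 ↦ 2·1·1·0 = 0
Sum: F(5, 5, 0) = (-75) + (-75) + (0) + (-50) + (0) + (0) = -200.
Reducing mod 7: -200 ≡ 3 (mod 7).
Since F(a, b, c) ≡ 3 ≠ 0 (mod 7), P does NOT lie on the curve.


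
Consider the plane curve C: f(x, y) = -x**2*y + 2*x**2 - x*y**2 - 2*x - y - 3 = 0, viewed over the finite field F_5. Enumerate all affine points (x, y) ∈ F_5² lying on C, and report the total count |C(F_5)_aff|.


Affine F_5-points: {(0, 2), (4, 1)}; count = 2.

For each of the 25 pairs (x, y) ∈ F_5², evaluate f(x, y) mod 5. Record the zeros.
  x = 0: [0↦2, 1↦1, 2↦0, 3↦4, 4↦3]  zeros at y ∈ {2}
  x = 1: [0↦2, 1↦4, 2↦4, 3↦2, 4↦3]  zeros at y ∈ ∅
  x = 2: [0↦1, 1↦4, 2↦3, 3↦3, 4↦4]  zeros at y ∈ ∅
  x = 3: [0↦4, 1↦1, 2↦2, 3↦2, 4↦1]  zeros at y ∈ ∅
  x = 4: [0↦1, 1↦0, 2↦1, 3↦4, 4↦4]  zeros at y ∈ {1}
Collecting zeros: affine points = {(0, 2), (4, 1)}.
Total count |C(F_5)_aff| = 2.


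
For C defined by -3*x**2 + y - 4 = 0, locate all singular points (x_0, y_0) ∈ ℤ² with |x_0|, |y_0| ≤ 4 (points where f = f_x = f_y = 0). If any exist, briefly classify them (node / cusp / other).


No singular points in the scanned grid; C is smooth there.

Compute partial derivatives:
  f_x = -6*x.
  f_y = 1.
f_y = 1 is a nonzero constant, so f_y never vanishes: no point (x, y) can satisfy f = f_x = f_y = 0. In particular no (x, y) ∈ {−4, ..., 4}² is singular; the curve is smooth.


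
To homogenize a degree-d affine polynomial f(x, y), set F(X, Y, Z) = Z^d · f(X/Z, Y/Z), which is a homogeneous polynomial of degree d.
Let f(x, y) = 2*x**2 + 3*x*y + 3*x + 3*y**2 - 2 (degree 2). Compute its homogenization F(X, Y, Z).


F(X, Y, Z) = 2*X**2 + 3*X*Y + 3*X*Z + 3*Y**2 - 2*Z**2

deg(f) = 2.
Substitute x = X/Z, y = Y/Z into f, then multiply by Z^2.
  monomial 2·x^2·y^0 ↦ 2·X^2·Y^0·Z^0.
  monomial 3·x^1·y^1 ↦ 3·X^1·Y^1·Z^0.
  monomial 3·x^1·y^0 ↦ 3·X^1·Y^0·Z^1.
  monomial 3·x^0·y^2 ↦ 3·X^0·Y^2·Z^0.
  monomial -2·x^0·y^0 ↦ -2·X^0·Y^0·Z^2.
Collecting: F(X, Y, Z) = 2*X**2 + 3*X*Y + 3*X*Z + 3*Y**2 - 2*Z**2.


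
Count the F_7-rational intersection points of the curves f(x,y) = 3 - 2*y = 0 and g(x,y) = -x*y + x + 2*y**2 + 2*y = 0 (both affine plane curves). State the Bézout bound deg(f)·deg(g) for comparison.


Common zeros: {(1, 5)}; count = 1; Bézout bound = 2.

deg(f) = 1, deg(g) = 2, so Bézout bound = 2.
Scan x ∈ F_7. For each x, list the y ∈ F_7 with f(x, y) ≡ 0 and those with g(x, y) ≡ 0 (mod 7); the common zeros in that column are the intersection.
  x = 0: f ≡ 0 at y ∈ {5}; g ≡ 0 at y ∈ {0, 6}; common: ∅.
  x = 1: f ≡ 0 at y ∈ {5}; g ≡ 0 at y ∈ {5}; common: {5}.
  x = 2: f ≡ 0 at y ∈ {5}; g ≡ 0 at y ∈ ∅; common: ∅.
  x = 3: f ≡ 0 at y ∈ {5}; g ≡ 0 at y ∈ ∅; common: ∅.
  x = 4: f ≡ 0 at y ∈ {5}; g ≡ 0 at y ∈ {4}; common: ∅.
  x = 5: f ≡ 0 at y ∈ {5}; g ≡ 0 at y ∈ {2, 3}; common: ∅.
  x = 6: f ≡ 0 at y ∈ {5}; g ≡ 0 at y ∈ ∅; common: ∅.
Collecting: common zeros = {(1, 5)}, so the count is 1.
Comparison with the Bézout bound: 1 ≤ 2 = deg(f)·deg(g), as expected for curves with no common component (the affine F_7-count falls short of the bound because intersections may lie at infinity, over extension fields, or carry multiplicity).


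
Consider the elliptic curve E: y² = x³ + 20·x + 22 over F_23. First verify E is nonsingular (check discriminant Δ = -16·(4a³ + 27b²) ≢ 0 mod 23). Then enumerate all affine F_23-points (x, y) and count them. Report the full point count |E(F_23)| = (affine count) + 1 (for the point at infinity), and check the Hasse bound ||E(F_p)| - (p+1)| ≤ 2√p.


Affine points = {(2, 1), (2, 22), (6, 6), (6, 17), (8, 2), (8, 21), (10, 7), (10, 16), (11, 3), (11, 20), (12, 9), (12, 14), (13, 8), (13, 15), (17, 10), (17, 13), (18, 2), (18, 21), (19, 4), (19, 19), (20, 2), (20, 21), (22, 1), (22, 22)}; affine count = 24; |E(F_23)| = 25.

Discriminant check: Δ ∝ 4a³ + 27b² = 4·20³ + 27·22² = 4·8000 + 27·484 ≡ 11 (mod 23). Nonzero ⇒ E is nonsingular.
For each x ∈ F_23, compute rhs = x³ + 20·x + 22 mod 23, then count y ∈ F_23 with y² ≡ rhs.
  x = 0: rhs = 22, matching y values: none (0 points).
  x = 1: rhs = 20, matching y values: none (0 points).
  x = 2: rhs = 1, matching y values: 1, 22 (2 points).
  x = 3: rhs = 17, matching y values: none (0 points).
  x = 4: rhs = 5, matching y values: none (0 points).
  x = 5: rhs = 17, matching y values: none (0 points).
  x = 6: rhs = 13, matching y values: 6, 17 (2 points).
  x = 7: rhs = 22, matching y values: none (0 points).
  x = 8: rhs = 4, matching y values: 2, 21 (2 points).
  x = 9: rhs = 11, matching y values: none (0 points).
  x = 10: rhs = 3, matching y values: 7, 16 (2 points).
  x = 11: rhs = 9, matching y values: 3, 20 (2 points).
  x = 12: rhs = 12, matching y values: 9, 14 (2 points).
  x = 13: rhs = 18, matching y values: 8, 15 (2 points).
  x = 14: rhs = 10, matching y values: none (0 points).
  x = 15: rhs = 17, matching y values: none (0 points).
  x = 16: rhs = 22, matching y values: none (0 points).
  x = 17: rhs = 8, matching y values: 10, 13 (2 points).
  x = 18: rhs = 4, matching y values: 2, 21 (2 points).
  x = 19: rhs = 16, matching y values: 4, 19 (2 points).
  x = 20: rhs = 4, matching y values: 2, 21 (2 points).
  x = 21: rhs = 20, matching y values: none (0 points).
  x = 22: rhs = 1, matching y values: 1, 22 (2 points).
Total affine count: 24.
Full point count |E(F_23)| = 24 + 1 = 25.
Hasse bound: |25 − (23+1)| = |1| = 1 ≤ 2√23 ≈ 9.5917 ✓.


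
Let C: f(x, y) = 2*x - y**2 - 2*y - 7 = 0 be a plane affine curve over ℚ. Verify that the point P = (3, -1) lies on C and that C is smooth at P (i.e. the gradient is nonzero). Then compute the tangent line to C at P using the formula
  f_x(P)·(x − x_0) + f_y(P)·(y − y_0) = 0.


Tangent line at P: 2*x - 6 = 0.

Step 1: f(3, -1) = 0, so P lies on C.
Step 2: partial derivatives
  f_x(x, y) = 2, f_y(x, y) = -2*y - 2.
  f_x(P) = 2, f_y(P) = 0 (gradient nonzero, so P is smooth).
Step 3: tangent line at P: 2·(x − 3) + 0·(y − -1) = 0.
Expanding: 2*x - 6 = 0.


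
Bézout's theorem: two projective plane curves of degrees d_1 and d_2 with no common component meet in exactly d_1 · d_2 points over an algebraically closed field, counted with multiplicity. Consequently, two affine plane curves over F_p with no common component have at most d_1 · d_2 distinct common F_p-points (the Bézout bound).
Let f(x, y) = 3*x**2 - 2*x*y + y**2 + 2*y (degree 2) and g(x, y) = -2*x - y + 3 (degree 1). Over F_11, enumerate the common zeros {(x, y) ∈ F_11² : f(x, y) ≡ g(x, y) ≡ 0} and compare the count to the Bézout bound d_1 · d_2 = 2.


Common zeros: ∅; count = 0; Bézout bound = 2.

deg(f) = 2, deg(g) = 1, so Bézout bound = 2.
Scan x ∈ F_11. For each x, list the y ∈ F_11 with f(x, y) ≡ 0 and those with g(x, y) ≡ 0 (mod 11); the common zeros in that column are the intersection.
  x = 0: f ≡ 0 at y ∈ {0, 9}; g ≡ 0 at y ∈ {3}; common: ∅.
  x = 1: f ≡ 0 at y ∈ ∅; g ≡ 0 at y ∈ {1}; common: ∅.
  x = 2: f ≡ 0 at y ∈ {1}; g ≡ 0 at y ∈ {10}; common: ∅.
  x = 3: f ≡ 0 at y ∈ ∅; g ≡ 0 at y ∈ {8}; common: ∅.
  x = 4: f ≡ 0 at y ∈ {7, 10}; g ≡ 0 at y ∈ {6}; common: ∅.
  x = 5: f ≡ 0 at y ∈ ∅; g ≡ 0 at y ∈ {4}; common: ∅.
  x = 6: f ≡ 0 at y ∈ {1, 9}; g ≡ 0 at y ∈ {2}; common: ∅.
  x = 7: f ≡ 0 at y ∈ ∅; g ≡ 0 at y ∈ {0}; common: ∅.
  x = 8: f ≡ 0 at y ∈ {7}; g ≡ 0 at y ∈ {9}; common: ∅.
  x = 9: f ≡ 0 at y ∈ ∅; g ≡ 0 at y ∈ {7}; common: ∅.
  x = 10: f ≡ 0 at y ∈ {8, 10}; g ≡ 0 at y ∈ {5}; common: ∅.
Collecting: common zeros = ∅, so the count is 0.
Comparison with the Bézout bound: 0 ≤ 2 = deg(f)·deg(g), as expected for curves with no common component (the affine F_11-count falls short of the bound because intersections may lie at infinity, over extension fields, or carry multiplicity).


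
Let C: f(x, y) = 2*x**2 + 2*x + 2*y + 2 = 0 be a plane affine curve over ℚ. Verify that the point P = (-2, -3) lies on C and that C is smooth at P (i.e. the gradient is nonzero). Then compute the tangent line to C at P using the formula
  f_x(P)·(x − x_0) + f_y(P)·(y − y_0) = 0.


Tangent line at P: -6*x + 2*y - 6 = 0.

Step 1: f(-2, -3) = 0, so P lies on C.
Step 2: partial derivatives
  f_x(x, y) = 4*x + 2, f_y(x, y) = 2.
  f_x(P) = -6, f_y(P) = 2 (gradient nonzero, so P is smooth).
Step 3: tangent line at P: -6·(x − -2) + 2·(y − -3) = 0.
Expanding: -6*x + 2*y - 6 = 0.


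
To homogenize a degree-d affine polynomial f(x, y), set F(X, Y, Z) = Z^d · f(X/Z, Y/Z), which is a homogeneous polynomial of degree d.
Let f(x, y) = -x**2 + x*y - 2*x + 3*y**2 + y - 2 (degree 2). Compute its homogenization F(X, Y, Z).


F(X, Y, Z) = -X**2 + X*Y - 2*X*Z + 3*Y**2 + Y*Z - 2*Z**2

deg(f) = 2.
Substitute x = X/Z, y = Y/Z into f, then multiply by Z^2.
  monomial -1·x^2·y^0 ↦ -1·X^2·Y^0·Z^0.
  monomial 1·x^1·y^1 ↦ 1·X^1·Y^1·Z^0.
  monomial -2·x^1·y^0 ↦ -2·X^1·Y^0·Z^1.
  monomial 3·x^0·y^2 ↦ 3·X^0·Y^2·Z^0.
  monomial 1·x^0·y^1 ↦ 1·X^0·Y^1·Z^1.
  monomial -2·x^0·y^0 ↦ -2·X^0·Y^0·Z^2.
Collecting: F(X, Y, Z) = -X**2 + X*Y - 2*X*Z + 3*Y**2 + Y*Z - 2*Z**2.


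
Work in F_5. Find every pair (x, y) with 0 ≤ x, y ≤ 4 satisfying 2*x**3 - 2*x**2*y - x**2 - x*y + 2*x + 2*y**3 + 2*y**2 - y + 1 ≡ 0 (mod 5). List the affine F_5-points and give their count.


Affine F_5-points: {(0, 3), (1, 2), (2, 1)}; count = 3.

For each of the 25 pairs (x, y) ∈ F_5², evaluate f(x, y) mod 5. Record the zeros.
  x = 0: [0↦1, 1↦4, 2↦3, 3↦0, 4↦2]  zeros at y ∈ {3}
  x = 1: [0↦4, 1↦4, 2↦0, 3↦4, 4↦3]  zeros at y ∈ {2}
  x = 2: [0↦2, 1↦0, 2↦4, 3↦1, 4↦3]  zeros at y ∈ {1}
  x = 3: [0↦2, 1↦4, 2↦2, 3↦3, 4↦4]  zeros at y ∈ ∅
  x = 4: [0↦1, 1↦3, 2↦1, 3↦2, 4↦3]  zeros at y ∈ ∅
Collecting zeros: affine points = {(0, 3), (1, 2), (2, 1)}.
Total count |C(F_5)_aff| = 3.


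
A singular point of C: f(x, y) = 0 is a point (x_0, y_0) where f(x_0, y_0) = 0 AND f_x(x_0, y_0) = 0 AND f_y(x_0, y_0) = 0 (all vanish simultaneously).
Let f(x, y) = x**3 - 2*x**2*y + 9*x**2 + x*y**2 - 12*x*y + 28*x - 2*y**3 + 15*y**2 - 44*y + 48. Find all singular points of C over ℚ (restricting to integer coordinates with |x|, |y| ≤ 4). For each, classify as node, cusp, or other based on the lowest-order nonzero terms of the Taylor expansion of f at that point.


Singular points: {(-2, 2)}; classification: node.

Compute partial derivatives:
  f_x = 3*x**2 - 4*x*y + 18*x + y**2 - 12*y + 28.
  f_y = -2*x**2 + 2*x*y - 12*x - 6*y**2 + 30*y - 44.
Scan x_0 ∈ {−4, ..., 4}. For each x_0, f_y(x_0, y) is a polynomial in y; find its integer roots y ∈ {−4, ..., 4}, then test f_x and f at those candidates.
  x = -4: f_y(-4, y) = -6*y**2 + 22*y - 28; no integer root y with |y| ≤ 4.
  x = -3: f_y(-3, y) = -6*y**2 + 24*y - 26; no integer root y with |y| ≤ 4.
  x = -2: f_y(-2, y) = -6*y**2 + 26*y - 28; vanishes at y ∈ {2}. (-2, 2): f_x = 0, f = 0 — SINGULAR.
  x = -1: f_y(-1, y) = -6*y**2 + 28*y - 34; no integer root y with |y| ≤ 4.
  x = 0: f_y(0, y) = -6*y**2 + 30*y - 44; no integer root y with |y| ≤ 4.
  x = 1: f_y(1, y) = -6*y**2 + 32*y - 58; no integer root y with |y| ≤ 4.
  x = 2: f_y(2, y) = -6*y**2 + 34*y - 76; no integer root y with |y| ≤ 4.
  x = 3: f_y(3, y) = -6*y**2 + 36*y - 98; no integer root y with |y| ≤ 4.
  x = 4: f_y(4, y) = -6*y**2 + 38*y - 124; no integer root y with |y| ≤ 4.
Only singular point on the grid: (-2, 2).
Classify: substitute x = -2 + u, y = 2 + v and expand: f = u**3 - 2*u**2*v - u**2 + u*v**2 - 2*v**3 + v**2.
No constant or linear terms (consistent with a singular point). Quadratic part: -u**2 + v**2. Cubic part: u**3 - 2*u**2*v + u*v**2 - 2*v**3.
The quadratic part v**2 - u**2 = (v − u)(v + u) splits into two distinct linear factors, so there are two distinct tangent lines y − 2 = ±(x − -2) — this is a node (ordinary double point).
Classification: node.


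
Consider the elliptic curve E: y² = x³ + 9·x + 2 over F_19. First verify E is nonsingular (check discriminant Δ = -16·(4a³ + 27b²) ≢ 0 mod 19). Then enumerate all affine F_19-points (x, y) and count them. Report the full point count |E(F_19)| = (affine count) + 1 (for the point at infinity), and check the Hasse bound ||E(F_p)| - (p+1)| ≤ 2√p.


Affine points = {(2, 3), (2, 16), (4, 8), (4, 11), (5, 1), (5, 18), (6, 5), (6, 14), (7, 3), (7, 16), (8, 4), (8, 15), (10, 3), (10, 16), (11, 8), (11, 11), (13, 6), (13, 13), (15, 4), (15, 15), (16, 9), (16, 10), (18, 7), (18, 12)}; affine count = 24; |E(F_19)| = 25.

Discriminant check: Δ ∝ 4a³ + 27b² = 4·9³ + 27·2² = 4·729 + 27·4 ≡ 3 (mod 19). Nonzero ⇒ E is nonsingular.
For each x ∈ F_19, compute rhs = x³ + 9·x + 2 mod 19, then count y ∈ F_19 with y² ≡ rhs.
  x = 0: rhs = 2, matching y values: none (0 points).
  x = 1: rhs = 12, matching y values: none (0 points).
  x = 2: rhs = 9, matching y values: 3, 16 (2 points).
  x = 3: rhs = 18, matching y values: none (0 points).
  x = 4: rhs = 7, matching y values: 8, 11 (2 points).
  x = 5: rhs = 1, matching y values: 1, 18 (2 points).
  x = 6: rhs = 6, matching y values: 5, 14 (2 points).
  x = 7: rhs = 9, matching y values: 3, 16 (2 points).
  x = 8: rhs = 16, matching y values: 4, 15 (2 points).
  x = 9: rhs = 14, matching y values: none (0 points).
  x = 10: rhs = 9, matching y values: 3, 16 (2 points).
  x = 11: rhs = 7, matching y values: 8, 11 (2 points).
  x = 12: rhs = 14, matching y values: none (0 points).
  x = 13: rhs = 17, matching y values: 6, 13 (2 points).
  x = 14: rhs = 3, matching y values: none (0 points).
  x = 15: rhs = 16, matching y values: 4, 15 (2 points).
  x = 16: rhs = 5, matching y values: 9, 10 (2 points).
  x = 17: rhs = 14, matching y values: none (0 points).
  x = 18: rhs = 11, matching y values: 7, 12 (2 points).
Total affine count: 24.
Full point count |E(F_19)| = 24 + 1 = 25.
Hasse bound: |25 − (19+1)| = |5| = 5 ≤ 2√19 ≈ 8.7178 ✓.


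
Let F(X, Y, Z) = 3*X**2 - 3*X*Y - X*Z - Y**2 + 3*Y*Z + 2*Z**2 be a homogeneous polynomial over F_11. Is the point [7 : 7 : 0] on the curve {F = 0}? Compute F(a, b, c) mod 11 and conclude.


F(7,7,0) ≡ 6 (mod 11); P is NOT on the curve.

Evaluate F(7, 7, 0) term-by-term (mod 11).
  3*X**2 ↦ 3·49·1·1 = 147
  -3*X*Y ↦ -3·7·7·1 = -147
  -X*Z ↦ -1·7·1·0 = 0
  -Y**2 ↦ -1·1·49·1 = -49
  3*Y*Z ↦ 3·1·7·0 = 0
  2*Z**2 ↦ 2·1·1·0 = 0
Sum: F(7, 7, 0) = (147) + (-147) + (0) + (-49) + (0) + (0) = -49.
Reducing mod 11: -49 ≡ 6 (mod 11).
Since F(a, b, c) ≡ 6 ≠ 0 (mod 11), P does NOT lie on the curve.


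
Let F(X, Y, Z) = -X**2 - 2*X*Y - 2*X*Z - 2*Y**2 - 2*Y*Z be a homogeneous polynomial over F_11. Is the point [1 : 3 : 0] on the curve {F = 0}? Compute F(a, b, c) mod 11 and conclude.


F(1,3,0) ≡ 8 (mod 11); P is NOT on the curve.

Evaluate F(1, 3, 0) term-by-term (mod 11).
  -X**2 ↦ -1·1·1·1 = -1
  -2*X*Y ↦ -2·1·3·1 = -6
  -2*X*Z ↦ -2·1·1·0 = 0
  -2*Y**2 ↦ -2·1·9·1 = -18
  -2*Y*Z ↦ -2·1·3·0 = 0
Sum: F(1, 3, 0) = (-1) + (-6) + (0) + (-18) + (0) = -25.
Reducing mod 11: -25 ≡ 8 (mod 11).
Since F(a, b, c) ≡ 8 ≠ 0 (mod 11), P does NOT lie on the curve.


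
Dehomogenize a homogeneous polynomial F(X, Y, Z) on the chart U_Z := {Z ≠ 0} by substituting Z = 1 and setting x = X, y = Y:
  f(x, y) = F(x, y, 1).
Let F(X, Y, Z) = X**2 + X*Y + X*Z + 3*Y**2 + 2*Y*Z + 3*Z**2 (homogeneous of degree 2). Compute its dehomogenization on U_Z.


f(x, y) = x**2 + x*y + x + 3*y**2 + 2*y + 3

On U_Z we set Z = 1. Each monomial c·X^i·Y^j·Z^k in F becomes c·x^i·y^j·1^k = c·x^i·y^j.
Substituting Z = 1: F(X, Y, 1) = x**2 + x*y + x + 3*y**2 + 2*y + 3.
Note: deg(f) ≤ deg(F) = 2; strict inequality happens when F is divisible by Z (lost terms).


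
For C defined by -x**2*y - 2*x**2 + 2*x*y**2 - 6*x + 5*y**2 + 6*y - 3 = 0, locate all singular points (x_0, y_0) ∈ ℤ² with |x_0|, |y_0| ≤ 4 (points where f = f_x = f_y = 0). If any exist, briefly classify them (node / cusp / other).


Singular points: {(-2, -1)}; classification: node.

Compute partial derivatives:
  f_x = -2*x*y - 4*x + 2*y**2 - 6.
  f_y = -x**2 + 4*x*y + 10*y + 6.
Scan x_0 ∈ {−4, ..., 4}. For each x_0, f_y(x_0, y) is a polynomial in y; find its integer roots y ∈ {−4, ..., 4}, then test f_x and f at those candidates.
  x = -4: f_y(-4, y) = -6*y - 10; no integer root y with |y| ≤ 4.
  x = -3: f_y(-3, y) = -2*y - 3; no integer root y with |y| ≤ 4.
  x = -2: f_y(-2, y) = 2*y + 2; vanishes at y ∈ {-1}. (-2, -1): f_x = 0, f = 0 — SINGULAR.
  x = -1: f_y(-1, y) = 6*y + 5; no integer root y with |y| ≤ 4.
  x = 0: f_y(0, y) = 10*y + 6; no integer root y with |y| ≤ 4.
  x = 1: f_y(1, y) = 14*y + 5; no integer root y with |y| ≤ 4.
  x = 2: f_y(2, y) = 18*y + 2; no integer root y with |y| ≤ 4.
  x = 3: f_y(3, y) = 22*y - 3; no integer root y with |y| ≤ 4.
  x = 4: f_y(4, y) = 26*y - 10; no integer root y with |y| ≤ 4.
Only singular point on the grid: (-2, -1).
Classify: substitute x = -2 + u, y = -1 + v and expand: f = -u**2*v - u**2 + 2*u*v**2 + v**2.
No constant or linear terms (consistent with a singular point). Quadratic part: -u**2 + v**2. Cubic part: -u**2*v + 2*u*v**2.
The quadratic part v**2 - u**2 = (v − u)(v + u) splits into two distinct linear factors, so there are two distinct tangent lines y − -1 = ±(x − -2) — this is a node (ordinary double point).
Classification: node.


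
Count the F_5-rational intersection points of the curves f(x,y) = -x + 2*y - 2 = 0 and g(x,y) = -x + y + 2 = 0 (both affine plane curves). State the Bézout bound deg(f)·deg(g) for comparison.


Common zeros: {(1, 4)}; count = 1; Bézout bound = 1.

deg(f) = 1, deg(g) = 1, so Bézout bound = 1.
Scan x ∈ F_5. For each x, list the y ∈ F_5 with f(x, y) ≡ 0 and those with g(x, y) ≡ 0 (mod 5); the common zeros in that column are the intersection.
  x = 0: f ≡ 0 at y ∈ {1}; g ≡ 0 at y ∈ {3}; common: ∅.
  x = 1: f ≡ 0 at y ∈ {4}; g ≡ 0 at y ∈ {4}; common: {4}.
  x = 2: f ≡ 0 at y ∈ {2}; g ≡ 0 at y ∈ {0}; common: ∅.
  x = 3: f ≡ 0 at y ∈ {0}; g ≡ 0 at y ∈ {1}; common: ∅.
  x = 4: f ≡ 0 at y ∈ {3}; g ≡ 0 at y ∈ {2}; common: ∅.
Collecting: common zeros = {(1, 4)}, so the count is 1.
Comparison with the Bézout bound: 1 ≤ 1 = deg(f)·deg(g), as expected for curves with no common component (the bound is attained).


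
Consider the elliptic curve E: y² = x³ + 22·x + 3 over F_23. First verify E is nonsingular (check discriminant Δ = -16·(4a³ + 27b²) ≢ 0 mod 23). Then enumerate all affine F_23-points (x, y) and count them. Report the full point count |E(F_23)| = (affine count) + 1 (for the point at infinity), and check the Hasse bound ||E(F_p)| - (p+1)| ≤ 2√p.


Affine points = {(0, 7), (0, 16), (1, 7), (1, 16), (2, 3), (2, 20), (3, 2), (3, 21), (5, 10), (5, 13), (6, 11), (6, 12), (8, 1), (8, 22), (10, 2), (10, 21), (11, 9), (11, 14), (13, 5), (13, 18), (16, 9), (16, 14), (17, 0), (19, 9), (19, 14), (20, 5), (20, 18), (22, 7), (22, 16)}; affine count = 29; |E(F_23)| = 30.

Discriminant check: Δ ∝ 4a³ + 27b² = 4·22³ + 27·3² = 4·10648 + 27·9 ≡ 9 (mod 23). Nonzero ⇒ E is nonsingular.
For each x ∈ F_23, compute rhs = x³ + 22·x + 3 mod 23, then count y ∈ F_23 with y² ≡ rhs.
  x = 0: rhs = 3, matching y values: 7, 16 (2 points).
  x = 1: rhs = 3, matching y values: 7, 16 (2 points).
  x = 2: rhs = 9, matching y values: 3, 20 (2 points).
  x = 3: rhs = 4, matching y values: 2, 21 (2 points).
  x = 4: rhs = 17, matching y values: none (0 points).
  x = 5: rhs = 8, matching y values: 10, 13 (2 points).
  x = 6: rhs = 6, matching y values: 11, 12 (2 points).
  x = 7: rhs = 17, matching y values: none (0 points).
  x = 8: rhs = 1, matching y values: 1, 22 (2 points).
  x = 9: rhs = 10, matching y values: none (0 points).
  x = 10: rhs = 4, matching y values: 2, 21 (2 points).
  x = 11: rhs = 12, matching y values: 9, 14 (2 points).
  x = 12: rhs = 17, matching y values: none (0 points).
  x = 13: rhs = 2, matching y values: 5, 18 (2 points).
  x = 14: rhs = 19, matching y values: none (0 points).
  x = 15: rhs = 5, matching y values: none (0 points).
  x = 16: rhs = 12, matching y values: 9, 14 (2 points).
  x = 17: rhs = 0, matching y values: 0 (1 points).
  x = 18: rhs = 21, matching y values: none (0 points).
  x = 19: rhs = 12, matching y values: 9, 14 (2 points).
  x = 20: rhs = 2, matching y values: 5, 18 (2 points).
  x = 21: rhs = 20, matching y values: none (0 points).
  x = 22: rhs = 3, matching y values: 7, 16 (2 points).
Total affine count: 29.
Full point count |E(F_23)| = 29 + 1 = 30.
Hasse bound: |30 − (23+1)| = |6| = 6 ≤ 2√23 ≈ 9.5917 ✓.


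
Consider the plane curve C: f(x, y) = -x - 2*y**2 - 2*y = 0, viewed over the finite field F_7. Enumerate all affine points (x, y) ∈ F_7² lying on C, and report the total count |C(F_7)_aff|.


Affine F_7-points: {(0, 0), (0, 6), (2, 2), (2, 4), (3, 1), (3, 5), (4, 3)}; count = 7.

For each of the 49 pairs (x, y) ∈ F_7², evaluate f(x, y) mod 7. Record the zeros.
  x = 0: [0↦0, 1↦3, 2↦2, 3↦4, 4↦2, 5↦3, 6↦0]  zeros at y ∈ {0, 6}
  x = 1: [0↦6, 1↦2, 2↦1, 3↦3, 4↦1, 5↦2, 6↦6]  zeros at y ∈ ∅
  x = 2: [0↦5, 1↦1, 2↦0, 3↦2, 4↦0, 5↦1, 6↦5]  zeros at y ∈ {2, 4}
  x = 3: [0↦4, 1↦0, 2↦6, 3↦1, 4↦6, 5↦0, 6↦4]  zeros at y ∈ {1, 5}
  x = 4: [0↦3, 1↦6, 2↦5, 3↦0, 4↦5, 5↦6, 6↦3]  zeros at y ∈ {3}
  x = 5: [0↦2, 1↦5, 2↦4, 3↦6, 4↦4, 5↦5, 6↦2]  zeros at y ∈ ∅
  x = 6: [0↦1, 1↦4, 2↦3, 3↦5, 4↦3, 5↦4, 6↦1]  zeros at y ∈ ∅
Collecting zeros: affine points = {(0, 0), (0, 6), (2, 2), (2, 4), (3, 1), (3, 5), (4, 3)}.
Total count |C(F_7)_aff| = 7.


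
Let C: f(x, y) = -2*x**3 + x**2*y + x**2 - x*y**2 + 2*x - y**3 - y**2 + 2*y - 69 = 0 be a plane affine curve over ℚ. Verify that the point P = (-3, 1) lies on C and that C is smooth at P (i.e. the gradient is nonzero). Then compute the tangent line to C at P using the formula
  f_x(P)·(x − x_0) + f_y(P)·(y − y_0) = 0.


Tangent line at P: -65*x + 12*y - 207 = 0.

Step 1: f(-3, 1) = 0, so P lies on C.
Step 2: partial derivatives
  f_x(x, y) = -6*x**2 + 2*x*y + 2*x - y**2 + 2, f_y(x, y) = x**2 - 2*x*y - 3*y**2 - 2*y + 2.
  f_x(P) = -65, f_y(P) = 12 (gradient nonzero, so P is smooth).
Step 3: tangent line at P: -65·(x − -3) + 12·(y − 1) = 0.
Expanding: -65*x + 12*y - 207 = 0.


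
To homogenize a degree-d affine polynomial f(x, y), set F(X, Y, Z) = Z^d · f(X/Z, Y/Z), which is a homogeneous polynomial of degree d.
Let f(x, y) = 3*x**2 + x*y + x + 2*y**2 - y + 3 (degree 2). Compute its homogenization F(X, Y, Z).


F(X, Y, Z) = 3*X**2 + X*Y + X*Z + 2*Y**2 - Y*Z + 3*Z**2

deg(f) = 2.
Substitute x = X/Z, y = Y/Z into f, then multiply by Z^2.
  monomial 3·x^2·y^0 ↦ 3·X^2·Y^0·Z^0.
  monomial 1·x^1·y^1 ↦ 1·X^1·Y^1·Z^0.
  monomial 1·x^1·y^0 ↦ 1·X^1·Y^0·Z^1.
  monomial 2·x^0·y^2 ↦ 2·X^0·Y^2·Z^0.
  monomial -1·x^0·y^1 ↦ -1·X^0·Y^1·Z^1.
  monomial 3·x^0·y^0 ↦ 3·X^0·Y^0·Z^2.
Collecting: F(X, Y, Z) = 3*X**2 + X*Y + X*Z + 2*Y**2 - Y*Z + 3*Z**2.


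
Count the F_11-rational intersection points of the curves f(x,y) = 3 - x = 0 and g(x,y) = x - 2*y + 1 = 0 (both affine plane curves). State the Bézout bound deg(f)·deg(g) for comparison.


Common zeros: {(3, 2)}; count = 1; Bézout bound = 1.

deg(f) = 1, deg(g) = 1, so Bézout bound = 1.
Scan x ∈ F_11. For each x, list the y ∈ F_11 with f(x, y) ≡ 0 and those with g(x, y) ≡ 0 (mod 11); the common zeros in that column are the intersection.
  x = 0: f ≡ 0 at y ∈ ∅; g ≡ 0 at y ∈ {6}; common: ∅.
  x = 1: f ≡ 0 at y ∈ ∅; g ≡ 0 at y ∈ {1}; common: ∅.
  x = 2: f ≡ 0 at y ∈ ∅; g ≡ 0 at y ∈ {7}; common: ∅.
  x = 3: f ≡ 0 at y ∈ {0, 1, 2, 3, 4, 5, 6, 7, 8, 9, 10}; g ≡ 0 at y ∈ {2}; common: {2}.
  x = 4: f ≡ 0 at y ∈ ∅; g ≡ 0 at y ∈ {8}; common: ∅.
  x = 5: f ≡ 0 at y ∈ ∅; g ≡ 0 at y ∈ {3}; common: ∅.
  x = 6: f ≡ 0 at y ∈ ∅; g ≡ 0 at y ∈ {9}; common: ∅.
  x = 7: f ≡ 0 at y ∈ ∅; g ≡ 0 at y ∈ {4}; common: ∅.
  x = 8: f ≡ 0 at y ∈ ∅; g ≡ 0 at y ∈ {10}; common: ∅.
  x = 9: f ≡ 0 at y ∈ ∅; g ≡ 0 at y ∈ {5}; common: ∅.
  x = 10: f ≡ 0 at y ∈ ∅; g ≡ 0 at y ∈ {0}; common: ∅.
Collecting: common zeros = {(3, 2)}, so the count is 1.
Comparison with the Bézout bound: 1 ≤ 1 = deg(f)·deg(g), as expected for curves with no common component (the bound is attained).
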